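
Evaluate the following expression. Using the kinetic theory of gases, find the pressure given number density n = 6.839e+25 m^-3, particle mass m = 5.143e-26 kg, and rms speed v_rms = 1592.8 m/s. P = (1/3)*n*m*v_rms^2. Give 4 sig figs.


Step 1: v_rms^2 = 1592.8^2 = 2.537e+06
Step 2: n*m = 6.839e+25*5.143e-26 = 3.517
Step 3: P = (1/3)*3.517*2.537e+06 = 2.974e+06 Pa

2.974e+06


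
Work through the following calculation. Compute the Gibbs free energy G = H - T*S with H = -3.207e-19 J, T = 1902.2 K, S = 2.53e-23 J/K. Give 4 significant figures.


Step 1: T*S = 1902.2 * 2.53e-23 = 4.813e-20 J
Step 2: G = H - T*S = -3.207e-19 - 4.813e-20
Step 3: G = -3.688e-19 J

-3.688e-19


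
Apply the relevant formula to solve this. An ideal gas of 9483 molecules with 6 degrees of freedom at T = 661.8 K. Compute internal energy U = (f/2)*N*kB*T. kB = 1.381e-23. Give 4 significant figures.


Step 1: f/2 = 6/2 = 3.0
Step 2: N*kB*T = 9483*1.381e-23*661.8 = 8.667e-17
Step 3: U = 3.0 * 8.667e-17 = 2.6e-16 J

2.6e-16


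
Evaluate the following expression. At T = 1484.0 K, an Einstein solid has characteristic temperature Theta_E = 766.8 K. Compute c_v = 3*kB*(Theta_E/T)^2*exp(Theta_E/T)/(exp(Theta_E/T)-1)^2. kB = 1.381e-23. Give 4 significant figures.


Step 1: x = Theta_E/T = 766.8/1484.0 = 0.5167
Step 2: x^2 = 0.267
Step 3: exp(x) = 1.677
Step 4: c_v = 3*1.381e-23*0.267*1.677/(1.677-1)^2 = 4.052e-23

4.052e-23


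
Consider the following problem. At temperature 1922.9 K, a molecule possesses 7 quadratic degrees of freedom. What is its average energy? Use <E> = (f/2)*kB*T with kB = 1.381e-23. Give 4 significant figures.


Step 1: f/2 = 7/2 = 3.5
Step 2: kB*T = 1.381e-23 * 1922.9 = 2.656e-20
Step 3: <E> = 3.5 * 2.656e-20 = 9.294e-20 J

9.294e-20


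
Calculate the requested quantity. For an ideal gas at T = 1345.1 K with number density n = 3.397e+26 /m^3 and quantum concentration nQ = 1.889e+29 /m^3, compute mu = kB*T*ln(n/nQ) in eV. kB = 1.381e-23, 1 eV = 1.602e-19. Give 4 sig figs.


Step 1: n/nQ = 3.397e+26/1.889e+29 = 0.001798
Step 2: ln(n/nQ) = -6.321
Step 3: mu = kB*T*ln(n/nQ) = 1.858e-20*-6.321 = -1.174e-19 J
Step 4: Convert to eV: -1.174e-19/1.602e-19 = -0.7329 eV

-0.7329


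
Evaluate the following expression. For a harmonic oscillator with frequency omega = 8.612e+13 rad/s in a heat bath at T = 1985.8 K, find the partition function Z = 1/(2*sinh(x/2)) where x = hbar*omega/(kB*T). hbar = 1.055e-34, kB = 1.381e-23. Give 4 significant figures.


Step 1: Compute x = hbar*omega/(kB*T) = 1.055e-34*8.612e+13/(1.381e-23*1985.8) = 0.3313
Step 2: x/2 = 0.1657
Step 3: sinh(x/2) = 0.1664
Step 4: Z = 1/(2*0.1664) = 3.005

3.005


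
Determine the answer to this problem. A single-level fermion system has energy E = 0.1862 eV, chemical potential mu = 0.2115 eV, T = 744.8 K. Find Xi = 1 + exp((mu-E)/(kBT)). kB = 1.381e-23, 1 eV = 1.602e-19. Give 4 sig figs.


Step 1: (mu - E) = 0.2115 - 0.1862 = 0.0253 eV
Step 2: x = (mu-E)*eV/(kB*T) = 0.0253*1.602e-19/(1.381e-23*744.8) = 0.394
Step 3: exp(x) = 1.483
Step 4: Xi = 1 + 1.483 = 2.483

2.483


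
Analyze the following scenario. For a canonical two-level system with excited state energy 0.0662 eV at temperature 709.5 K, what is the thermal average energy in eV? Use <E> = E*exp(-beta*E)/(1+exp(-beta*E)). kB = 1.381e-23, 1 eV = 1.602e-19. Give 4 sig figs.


Step 1: beta*E = 0.0662*1.602e-19/(1.381e-23*709.5) = 1.082
Step 2: exp(-beta*E) = 0.3388
Step 3: <E> = 0.0662*0.3388/(1+0.3388) = 0.01675 eV

0.01675


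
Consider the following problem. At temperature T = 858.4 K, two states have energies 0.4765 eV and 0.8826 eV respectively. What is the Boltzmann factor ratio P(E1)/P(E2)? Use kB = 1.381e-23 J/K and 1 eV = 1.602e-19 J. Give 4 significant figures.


Step 1: Compute energy difference dE = E1 - E2 = 0.4765 - 0.8826 = -0.4061 eV
Step 2: Convert to Joules: dE_J = -0.4061 * 1.602e-19 = -6.506e-20 J
Step 3: Compute exponent = -dE_J / (kB * T) = -(-6.506e-20) / (1.381e-23 * 858.4) = 5.488
Step 4: P(E1)/P(E2) = exp(5.488) = 241.8

241.8


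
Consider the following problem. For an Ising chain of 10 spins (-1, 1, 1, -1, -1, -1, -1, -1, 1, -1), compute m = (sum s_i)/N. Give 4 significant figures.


Step 1: Count up spins (+1): 3, down spins (-1): 7
Step 2: Total magnetization M = 3 - 7 = -4
Step 3: m = M/N = -4/10 = -0.4

-0.4


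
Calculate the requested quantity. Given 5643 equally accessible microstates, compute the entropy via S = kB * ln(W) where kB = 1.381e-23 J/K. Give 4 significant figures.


Step 1: ln(W) = ln(5643) = 8.638
Step 2: S = kB * ln(W) = 1.381e-23 * 8.638
Step 3: S = 1.193e-22 J/K

1.193e-22


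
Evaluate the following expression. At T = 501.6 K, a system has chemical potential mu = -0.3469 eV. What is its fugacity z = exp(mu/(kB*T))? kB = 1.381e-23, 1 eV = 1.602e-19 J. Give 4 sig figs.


Step 1: Convert mu to Joules: -0.3469*1.602e-19 = -5.557e-20 J
Step 2: kB*T = 1.381e-23*501.6 = 6.927e-21 J
Step 3: mu/(kB*T) = -8.023
Step 4: z = exp(-8.023) = 0.000328

0.000328


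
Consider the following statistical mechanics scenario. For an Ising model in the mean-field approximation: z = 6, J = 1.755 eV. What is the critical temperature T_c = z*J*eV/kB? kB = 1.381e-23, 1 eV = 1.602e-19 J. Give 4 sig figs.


Step 1: z*J = 6*1.755 = 10.53 eV
Step 2: Convert to Joules: 10.53*1.602e-19 = 1.687e-18 J
Step 3: T_c = 1.687e-18 / 1.381e-23 = 1.222e+05 K

1.222e+05


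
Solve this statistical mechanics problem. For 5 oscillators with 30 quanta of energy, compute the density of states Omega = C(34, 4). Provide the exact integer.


Step 1: Use binomial coefficient C(34, 4)
Step 2: Numerator = 34! / 30!
Step 3: Denominator = 4!
Step 4: Omega = 46376

46376


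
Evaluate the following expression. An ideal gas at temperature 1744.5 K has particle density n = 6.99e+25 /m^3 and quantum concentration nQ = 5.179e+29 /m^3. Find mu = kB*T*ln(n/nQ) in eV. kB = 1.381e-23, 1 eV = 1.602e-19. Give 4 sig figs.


Step 1: n/nQ = 6.99e+25/5.179e+29 = 0.000135
Step 2: ln(n/nQ) = -8.91
Step 3: mu = kB*T*ln(n/nQ) = 2.409e-20*-8.91 = -2.147e-19 J
Step 4: Convert to eV: -2.147e-19/1.602e-19 = -1.34 eV

-1.34


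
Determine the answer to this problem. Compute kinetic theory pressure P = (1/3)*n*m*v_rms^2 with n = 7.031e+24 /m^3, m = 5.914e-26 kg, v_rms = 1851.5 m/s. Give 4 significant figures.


Step 1: v_rms^2 = 1851.5^2 = 3.428e+06
Step 2: n*m = 7.031e+24*5.914e-26 = 0.4158
Step 3: P = (1/3)*0.4158*3.428e+06 = 4.751e+05 Pa

4.751e+05


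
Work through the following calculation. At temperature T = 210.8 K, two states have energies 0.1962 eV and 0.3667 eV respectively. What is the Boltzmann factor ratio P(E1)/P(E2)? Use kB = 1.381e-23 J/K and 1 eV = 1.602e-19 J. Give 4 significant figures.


Step 1: Compute energy difference dE = E1 - E2 = 0.1962 - 0.3667 = -0.1705 eV
Step 2: Convert to Joules: dE_J = -0.1705 * 1.602e-19 = -2.731e-20 J
Step 3: Compute exponent = -dE_J / (kB * T) = -(-2.731e-20) / (1.381e-23 * 210.8) = 9.383
Step 4: P(E1)/P(E2) = exp(9.383) = 1.188e+04

1.188e+04


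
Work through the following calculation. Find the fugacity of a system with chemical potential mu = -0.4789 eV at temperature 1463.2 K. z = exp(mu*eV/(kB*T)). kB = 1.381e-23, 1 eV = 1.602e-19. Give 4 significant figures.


Step 1: Convert mu to Joules: -0.4789*1.602e-19 = -7.672e-20 J
Step 2: kB*T = 1.381e-23*1463.2 = 2.021e-20 J
Step 3: mu/(kB*T) = -3.797
Step 4: z = exp(-3.797) = 0.02244

0.02244


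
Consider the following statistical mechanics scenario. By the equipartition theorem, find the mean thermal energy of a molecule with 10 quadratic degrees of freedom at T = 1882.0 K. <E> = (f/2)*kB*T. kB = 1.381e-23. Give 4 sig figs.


Step 1: f/2 = 10/2 = 5
Step 2: kB*T = 1.381e-23 * 1882.0 = 2.599e-20
Step 3: <E> = 5 * 2.599e-20 = 1.3e-19 J

1.3e-19


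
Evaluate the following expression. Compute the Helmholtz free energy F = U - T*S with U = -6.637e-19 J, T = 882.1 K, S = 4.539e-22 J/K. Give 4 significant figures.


Step 1: T*S = 882.1 * 4.539e-22 = 4.004e-19 J
Step 2: F = U - T*S = -6.637e-19 - 4.004e-19
Step 3: F = -1.064e-18 J

-1.064e-18


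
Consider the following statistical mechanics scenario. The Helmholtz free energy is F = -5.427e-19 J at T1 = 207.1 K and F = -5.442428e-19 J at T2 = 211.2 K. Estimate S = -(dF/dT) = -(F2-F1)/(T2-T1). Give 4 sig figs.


Step 1: dF = F2 - F1 = -5.442428e-19 - (-5.427e-19) = -1.5428e-21 J
Step 2: dT = T2 - T1 = 211.2 - 207.1 = 4.1 K
Step 3: S = -dF/dT = -(-1.5428e-21)/4.1 = 3.763e-22 J/K

3.763e-22


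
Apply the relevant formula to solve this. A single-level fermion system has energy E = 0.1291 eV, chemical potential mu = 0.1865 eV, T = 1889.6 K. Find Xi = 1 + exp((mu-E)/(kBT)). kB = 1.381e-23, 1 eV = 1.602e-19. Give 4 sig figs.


Step 1: (mu - E) = 0.1865 - 0.1291 = 0.0574 eV
Step 2: x = (mu-E)*eV/(kB*T) = 0.0574*1.602e-19/(1.381e-23*1889.6) = 0.3524
Step 3: exp(x) = 1.422
Step 4: Xi = 1 + 1.422 = 2.422

2.422


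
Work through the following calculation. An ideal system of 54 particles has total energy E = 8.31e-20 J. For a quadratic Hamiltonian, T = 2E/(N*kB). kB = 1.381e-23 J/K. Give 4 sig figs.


Step 1: Numerator = 2*E = 2*8.31e-20 = 1.662e-19 J
Step 2: Denominator = N*kB = 54*1.381e-23 = 7.457e-22
Step 3: T = 1.662e-19 / 7.457e-22 = 222.9 K

222.9


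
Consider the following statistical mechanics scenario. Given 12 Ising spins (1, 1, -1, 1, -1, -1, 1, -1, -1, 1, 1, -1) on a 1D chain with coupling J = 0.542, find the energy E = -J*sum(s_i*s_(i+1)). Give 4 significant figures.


Step 1: Nearest-neighbor products: 1, -1, -1, -1, 1, -1, -1, 1, -1, 1, -1
Step 2: Sum of products = -3
Step 3: E = -0.542 * -3 = 1.626

1.626


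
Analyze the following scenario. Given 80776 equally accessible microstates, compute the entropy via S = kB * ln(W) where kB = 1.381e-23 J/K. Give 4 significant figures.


Step 1: ln(W) = ln(80776) = 11.3
Step 2: S = kB * ln(W) = 1.381e-23 * 11.3
Step 3: S = 1.56e-22 J/K

1.56e-22


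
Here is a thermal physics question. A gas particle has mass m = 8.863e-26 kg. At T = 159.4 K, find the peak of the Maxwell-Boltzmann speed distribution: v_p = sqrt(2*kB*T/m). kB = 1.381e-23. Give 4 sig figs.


Step 1: Numerator = 2*kB*T = 2*1.381e-23*159.4 = 4.403e-21
Step 2: Ratio = 4.403e-21 / 8.863e-26 = 4.967e+04
Step 3: v_p = sqrt(4.967e+04) = 222.9 m/s

222.9


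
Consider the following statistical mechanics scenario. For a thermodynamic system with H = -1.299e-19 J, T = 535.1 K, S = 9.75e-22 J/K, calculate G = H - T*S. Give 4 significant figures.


Step 1: T*S = 535.1 * 9.75e-22 = 5.217e-19 J
Step 2: G = H - T*S = -1.299e-19 - 5.217e-19
Step 3: G = -6.516e-19 J

-6.516e-19


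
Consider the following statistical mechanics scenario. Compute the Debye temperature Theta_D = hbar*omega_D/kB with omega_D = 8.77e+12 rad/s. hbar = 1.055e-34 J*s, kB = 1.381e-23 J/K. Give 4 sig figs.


Step 1: hbar*omega_D = 1.055e-34 * 8.77e+12 = 9.252e-22 J
Step 2: Theta_D = 9.252e-22 / 1.381e-23
Step 3: Theta_D = 67 K

67


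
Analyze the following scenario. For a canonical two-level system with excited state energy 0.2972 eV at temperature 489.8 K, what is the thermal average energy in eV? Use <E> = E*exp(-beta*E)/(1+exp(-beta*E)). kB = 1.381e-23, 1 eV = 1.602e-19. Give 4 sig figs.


Step 1: beta*E = 0.2972*1.602e-19/(1.381e-23*489.8) = 7.039
Step 2: exp(-beta*E) = 0.0008772
Step 3: <E> = 0.2972*0.0008772/(1+0.0008772) = 0.0002605 eV

0.0002605


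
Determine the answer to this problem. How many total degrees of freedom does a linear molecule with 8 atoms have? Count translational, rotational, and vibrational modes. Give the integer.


Step 1: Translational DOF = 3
Step 2: Rotational DOF (linear) = 2
Step 3: Vibrational DOF = 3*8 - 5 = 19
Step 4: Total = 3 + 2 + 19 = 24

24


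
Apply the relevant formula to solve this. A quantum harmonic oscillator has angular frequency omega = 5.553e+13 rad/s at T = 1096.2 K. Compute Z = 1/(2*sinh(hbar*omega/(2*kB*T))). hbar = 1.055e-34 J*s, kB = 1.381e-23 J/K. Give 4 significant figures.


Step 1: Compute x = hbar*omega/(kB*T) = 1.055e-34*5.553e+13/(1.381e-23*1096.2) = 0.387
Step 2: x/2 = 0.1935
Step 3: sinh(x/2) = 0.1947
Step 4: Z = 1/(2*0.1947) = 2.568

2.568


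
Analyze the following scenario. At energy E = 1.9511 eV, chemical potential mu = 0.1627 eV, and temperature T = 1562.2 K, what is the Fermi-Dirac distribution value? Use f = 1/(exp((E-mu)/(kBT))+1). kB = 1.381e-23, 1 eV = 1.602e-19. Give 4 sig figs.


Step 1: (E - mu) = 1.9511 - 0.1627 = 1.788 eV
Step 2: Convert: (E-mu)*eV = 2.865e-19 J
Step 3: x = (E-mu)*eV/(kB*T) = 13.28
Step 4: f = 1/(exp(13.28)+1) = 1.708e-06

1.708e-06


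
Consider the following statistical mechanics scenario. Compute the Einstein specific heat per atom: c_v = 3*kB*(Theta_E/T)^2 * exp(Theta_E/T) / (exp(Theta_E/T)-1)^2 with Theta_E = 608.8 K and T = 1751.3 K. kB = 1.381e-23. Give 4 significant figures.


Step 1: x = Theta_E/T = 608.8/1751.3 = 0.3476
Step 2: x^2 = 0.1208
Step 3: exp(x) = 1.416
Step 4: c_v = 3*1.381e-23*0.1208*1.416/(1.416-1)^2 = 4.102e-23

4.102e-23


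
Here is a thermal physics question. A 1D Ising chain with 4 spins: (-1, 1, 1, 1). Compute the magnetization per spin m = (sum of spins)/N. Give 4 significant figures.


Step 1: Count up spins (+1): 3, down spins (-1): 1
Step 2: Total magnetization M = 3 - 1 = 2
Step 3: m = M/N = 2/4 = 0.5

0.5


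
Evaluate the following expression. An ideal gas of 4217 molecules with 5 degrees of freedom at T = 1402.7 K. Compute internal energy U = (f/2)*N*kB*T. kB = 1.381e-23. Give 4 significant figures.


Step 1: f/2 = 5/2 = 2.5
Step 2: N*kB*T = 4217*1.381e-23*1402.7 = 8.169e-17
Step 3: U = 2.5 * 8.169e-17 = 2.042e-16 J

2.042e-16


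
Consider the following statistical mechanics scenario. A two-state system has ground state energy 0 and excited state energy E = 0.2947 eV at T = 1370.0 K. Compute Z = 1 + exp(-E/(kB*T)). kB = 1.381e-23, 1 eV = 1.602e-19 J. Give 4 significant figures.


Step 1: Compute beta*E = E*eV/(kB*T) = 0.2947*1.602e-19/(1.381e-23*1370.0) = 2.495
Step 2: exp(-beta*E) = exp(-2.495) = 0.08247
Step 3: Z = 1 + 0.08247 = 1.082

1.082


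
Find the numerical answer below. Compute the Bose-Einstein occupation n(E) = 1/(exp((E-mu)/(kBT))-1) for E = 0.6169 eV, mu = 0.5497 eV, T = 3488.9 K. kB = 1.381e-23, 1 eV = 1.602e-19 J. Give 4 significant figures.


Step 1: (E - mu) = 0.0672 eV
Step 2: x = (E-mu)*eV/(kB*T) = 0.0672*1.602e-19/(1.381e-23*3488.9) = 0.2234
Step 3: exp(x) = 1.25
Step 4: n = 1/(exp(x)-1) = 3.994

3.994


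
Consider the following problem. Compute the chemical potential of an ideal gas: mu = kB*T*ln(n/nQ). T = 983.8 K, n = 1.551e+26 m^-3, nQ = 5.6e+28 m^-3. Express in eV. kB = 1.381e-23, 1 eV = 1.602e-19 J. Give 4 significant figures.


Step 1: n/nQ = 1.551e+26/5.6e+28 = 0.00277
Step 2: ln(n/nQ) = -5.889
Step 3: mu = kB*T*ln(n/nQ) = 1.359e-20*-5.889 = -8.001e-20 J
Step 4: Convert to eV: -8.001e-20/1.602e-19 = -0.4994 eV

-0.4994


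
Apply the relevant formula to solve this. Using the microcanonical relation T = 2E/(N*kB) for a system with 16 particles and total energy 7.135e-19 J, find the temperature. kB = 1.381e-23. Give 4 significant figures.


Step 1: Numerator = 2*E = 2*7.135e-19 = 1.427e-18 J
Step 2: Denominator = N*kB = 16*1.381e-23 = 2.21e-22
Step 3: T = 1.427e-18 / 2.21e-22 = 6458 K

6458


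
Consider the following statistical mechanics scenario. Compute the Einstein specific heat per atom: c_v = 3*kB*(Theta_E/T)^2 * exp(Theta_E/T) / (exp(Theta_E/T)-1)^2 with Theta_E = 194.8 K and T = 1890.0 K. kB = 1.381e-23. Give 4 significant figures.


Step 1: x = Theta_E/T = 194.8/1890.0 = 0.1031
Step 2: x^2 = 0.01062
Step 3: exp(x) = 1.109
Step 4: c_v = 3*1.381e-23*0.01062*1.109/(1.109-1)^2 = 4.139e-23

4.139e-23


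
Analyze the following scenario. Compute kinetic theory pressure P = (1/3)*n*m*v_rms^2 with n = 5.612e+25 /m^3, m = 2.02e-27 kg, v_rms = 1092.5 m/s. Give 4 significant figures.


Step 1: v_rms^2 = 1092.5^2 = 1.194e+06
Step 2: n*m = 5.612e+25*2.02e-27 = 0.1134
Step 3: P = (1/3)*0.1134*1.194e+06 = 4.51e+04 Pa

4.51e+04


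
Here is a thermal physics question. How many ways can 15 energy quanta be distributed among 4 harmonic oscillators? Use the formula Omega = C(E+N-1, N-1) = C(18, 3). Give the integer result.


Step 1: Use binomial coefficient C(18, 3)
Step 2: Numerator = 18! / 15!
Step 3: Denominator = 3!
Step 4: Omega = 816

816


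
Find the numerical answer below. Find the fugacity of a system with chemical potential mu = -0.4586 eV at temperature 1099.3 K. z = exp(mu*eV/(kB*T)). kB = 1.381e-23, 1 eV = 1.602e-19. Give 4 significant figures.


Step 1: Convert mu to Joules: -0.4586*1.602e-19 = -7.347e-20 J
Step 2: kB*T = 1.381e-23*1099.3 = 1.518e-20 J
Step 3: mu/(kB*T) = -4.839
Step 4: z = exp(-4.839) = 0.007912

0.007912


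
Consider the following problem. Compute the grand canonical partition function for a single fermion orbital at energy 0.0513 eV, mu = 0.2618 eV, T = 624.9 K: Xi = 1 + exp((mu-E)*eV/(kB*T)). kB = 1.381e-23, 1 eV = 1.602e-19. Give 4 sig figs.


Step 1: (mu - E) = 0.2618 - 0.0513 = 0.2105 eV
Step 2: x = (mu-E)*eV/(kB*T) = 0.2105*1.602e-19/(1.381e-23*624.9) = 3.908
Step 3: exp(x) = 49.78
Step 4: Xi = 1 + 49.78 = 50.78

50.78


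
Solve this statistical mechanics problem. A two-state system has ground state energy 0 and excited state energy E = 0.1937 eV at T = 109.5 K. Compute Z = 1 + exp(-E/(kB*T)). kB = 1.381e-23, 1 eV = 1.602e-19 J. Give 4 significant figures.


Step 1: Compute beta*E = E*eV/(kB*T) = 0.1937*1.602e-19/(1.381e-23*109.5) = 20.52
Step 2: exp(-beta*E) = exp(-20.52) = 1.225e-09
Step 3: Z = 1 + 1.225e-09 = 1

1


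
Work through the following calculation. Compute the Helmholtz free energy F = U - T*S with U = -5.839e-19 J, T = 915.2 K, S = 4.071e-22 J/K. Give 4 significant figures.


Step 1: T*S = 915.2 * 4.071e-22 = 3.726e-19 J
Step 2: F = U - T*S = -5.839e-19 - 3.726e-19
Step 3: F = -9.565e-19 J

-9.565e-19


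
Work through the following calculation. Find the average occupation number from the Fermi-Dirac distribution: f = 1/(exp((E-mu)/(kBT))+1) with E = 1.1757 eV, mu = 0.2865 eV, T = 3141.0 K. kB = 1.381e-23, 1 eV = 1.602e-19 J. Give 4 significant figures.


Step 1: (E - mu) = 1.1757 - 0.2865 = 0.8892 eV
Step 2: Convert: (E-mu)*eV = 1.424e-19 J
Step 3: x = (E-mu)*eV/(kB*T) = 3.284
Step 4: f = 1/(exp(3.284)+1) = 0.03612

0.03612


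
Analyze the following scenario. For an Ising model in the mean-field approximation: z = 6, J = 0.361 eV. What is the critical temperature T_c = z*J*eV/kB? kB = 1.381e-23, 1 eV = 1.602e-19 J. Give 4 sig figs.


Step 1: z*J = 6*0.361 = 2.166 eV
Step 2: Convert to Joules: 2.166*1.602e-19 = 3.47e-19 J
Step 3: T_c = 3.47e-19 / 1.381e-23 = 2.513e+04 K

2.513e+04


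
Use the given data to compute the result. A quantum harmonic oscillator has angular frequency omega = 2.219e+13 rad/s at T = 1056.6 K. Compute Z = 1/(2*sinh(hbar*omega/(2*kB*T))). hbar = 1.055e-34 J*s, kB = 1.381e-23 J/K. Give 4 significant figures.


Step 1: Compute x = hbar*omega/(kB*T) = 1.055e-34*2.219e+13/(1.381e-23*1056.6) = 0.1604
Step 2: x/2 = 0.08022
Step 3: sinh(x/2) = 0.0803
Step 4: Z = 1/(2*0.0803) = 6.226

6.226


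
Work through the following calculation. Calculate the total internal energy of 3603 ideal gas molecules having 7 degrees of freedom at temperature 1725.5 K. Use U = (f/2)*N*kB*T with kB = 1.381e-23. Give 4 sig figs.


Step 1: f/2 = 7/2 = 3.5
Step 2: N*kB*T = 3603*1.381e-23*1725.5 = 8.586e-17
Step 3: U = 3.5 * 8.586e-17 = 3.005e-16 J

3.005e-16


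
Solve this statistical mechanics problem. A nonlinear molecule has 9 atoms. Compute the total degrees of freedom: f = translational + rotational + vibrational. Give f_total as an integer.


Step 1: Translational DOF = 3
Step 2: Rotational DOF (nonlinear) = 3
Step 3: Vibrational DOF = 3*9 - 6 = 21
Step 4: Total = 3 + 3 + 21 = 27

27


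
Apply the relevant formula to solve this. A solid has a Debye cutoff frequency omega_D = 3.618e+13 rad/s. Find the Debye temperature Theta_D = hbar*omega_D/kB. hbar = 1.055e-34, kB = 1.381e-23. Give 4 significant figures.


Step 1: hbar*omega_D = 1.055e-34 * 3.618e+13 = 3.817e-21 J
Step 2: Theta_D = 3.817e-21 / 1.381e-23
Step 3: Theta_D = 276.4 K

276.4


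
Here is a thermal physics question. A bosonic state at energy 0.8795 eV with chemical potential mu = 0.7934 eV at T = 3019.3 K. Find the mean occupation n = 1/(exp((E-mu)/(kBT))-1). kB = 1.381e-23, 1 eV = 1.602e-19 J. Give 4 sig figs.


Step 1: (E - mu) = 0.0861 eV
Step 2: x = (E-mu)*eV/(kB*T) = 0.0861*1.602e-19/(1.381e-23*3019.3) = 0.3308
Step 3: exp(x) = 1.392
Step 4: n = 1/(exp(x)-1) = 2.55

2.55


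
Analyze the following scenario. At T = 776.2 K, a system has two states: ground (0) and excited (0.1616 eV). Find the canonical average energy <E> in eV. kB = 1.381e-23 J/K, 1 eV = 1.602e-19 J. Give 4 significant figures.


Step 1: beta*E = 0.1616*1.602e-19/(1.381e-23*776.2) = 2.415
Step 2: exp(-beta*E) = 0.08936
Step 3: <E> = 0.1616*0.08936/(1+0.08936) = 0.01326 eV

0.01326


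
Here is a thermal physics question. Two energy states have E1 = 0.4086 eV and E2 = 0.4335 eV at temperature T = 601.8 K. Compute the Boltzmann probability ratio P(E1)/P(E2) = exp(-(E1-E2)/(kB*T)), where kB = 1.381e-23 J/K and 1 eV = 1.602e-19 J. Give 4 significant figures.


Step 1: Compute energy difference dE = E1 - E2 = 0.4086 - 0.4335 = -0.0249 eV
Step 2: Convert to Joules: dE_J = -0.0249 * 1.602e-19 = -3.989e-21 J
Step 3: Compute exponent = -dE_J / (kB * T) = -(-3.989e-21) / (1.381e-23 * 601.8) = 0.48
Step 4: P(E1)/P(E2) = exp(0.48) = 1.616

1.616


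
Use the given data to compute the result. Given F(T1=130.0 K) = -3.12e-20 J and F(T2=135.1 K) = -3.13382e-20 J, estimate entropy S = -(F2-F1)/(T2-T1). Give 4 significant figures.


Step 1: dF = F2 - F1 = -3.13382e-20 - (-3.12e-20) = -1.382e-22 J
Step 2: dT = T2 - T1 = 135.1 - 130.0 = 5.1 K
Step 3: S = -dF/dT = -(-1.382e-22)/5.1 = 2.71e-23 J/K

2.71e-23


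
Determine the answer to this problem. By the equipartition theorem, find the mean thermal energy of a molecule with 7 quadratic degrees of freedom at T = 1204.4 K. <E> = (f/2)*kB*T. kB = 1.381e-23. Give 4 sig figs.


Step 1: f/2 = 7/2 = 3.5
Step 2: kB*T = 1.381e-23 * 1204.4 = 1.663e-20
Step 3: <E> = 3.5 * 1.663e-20 = 5.821e-20 J

5.821e-20


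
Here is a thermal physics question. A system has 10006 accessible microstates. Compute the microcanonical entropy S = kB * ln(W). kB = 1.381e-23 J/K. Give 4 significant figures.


Step 1: ln(W) = ln(10006) = 9.211
Step 2: S = kB * ln(W) = 1.381e-23 * 9.211
Step 3: S = 1.272e-22 J/K

1.272e-22


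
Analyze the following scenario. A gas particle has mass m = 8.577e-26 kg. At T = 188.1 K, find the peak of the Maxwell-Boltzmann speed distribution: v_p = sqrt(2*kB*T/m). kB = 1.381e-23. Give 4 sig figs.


Step 1: Numerator = 2*kB*T = 2*1.381e-23*188.1 = 5.195e-21
Step 2: Ratio = 5.195e-21 / 8.577e-26 = 6.057e+04
Step 3: v_p = sqrt(6.057e+04) = 246.1 m/s

246.1


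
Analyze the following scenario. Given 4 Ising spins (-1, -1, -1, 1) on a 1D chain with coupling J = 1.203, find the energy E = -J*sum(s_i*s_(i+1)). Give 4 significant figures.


Step 1: Nearest-neighbor products: 1, 1, -1
Step 2: Sum of products = 1
Step 3: E = -1.203 * 1 = -1.203

-1.203


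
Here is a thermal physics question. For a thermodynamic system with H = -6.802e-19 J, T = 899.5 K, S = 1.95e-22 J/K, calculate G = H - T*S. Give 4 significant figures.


Step 1: T*S = 899.5 * 1.95e-22 = 1.754e-19 J
Step 2: G = H - T*S = -6.802e-19 - 1.754e-19
Step 3: G = -8.556e-19 J

-8.556e-19


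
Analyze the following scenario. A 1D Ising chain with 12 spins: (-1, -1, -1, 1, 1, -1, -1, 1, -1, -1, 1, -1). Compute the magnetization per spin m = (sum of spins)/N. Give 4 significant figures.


Step 1: Count up spins (+1): 4, down spins (-1): 8
Step 2: Total magnetization M = 4 - 8 = -4
Step 3: m = M/N = -4/12 = -0.3333

-0.3333


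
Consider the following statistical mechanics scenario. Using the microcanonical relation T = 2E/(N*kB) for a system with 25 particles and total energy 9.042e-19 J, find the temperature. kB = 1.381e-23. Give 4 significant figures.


Step 1: Numerator = 2*E = 2*9.042e-19 = 1.808e-18 J
Step 2: Denominator = N*kB = 25*1.381e-23 = 3.452e-22
Step 3: T = 1.808e-18 / 3.452e-22 = 5238 K

5238


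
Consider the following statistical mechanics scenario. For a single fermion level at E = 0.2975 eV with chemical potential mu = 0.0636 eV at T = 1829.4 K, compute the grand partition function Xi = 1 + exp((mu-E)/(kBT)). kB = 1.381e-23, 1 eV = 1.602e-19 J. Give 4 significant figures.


Step 1: (mu - E) = 0.0636 - 0.2975 = -0.2339 eV
Step 2: x = (mu-E)*eV/(kB*T) = -0.2339*1.602e-19/(1.381e-23*1829.4) = -1.483
Step 3: exp(x) = 0.2269
Step 4: Xi = 1 + 0.2269 = 1.227

1.227


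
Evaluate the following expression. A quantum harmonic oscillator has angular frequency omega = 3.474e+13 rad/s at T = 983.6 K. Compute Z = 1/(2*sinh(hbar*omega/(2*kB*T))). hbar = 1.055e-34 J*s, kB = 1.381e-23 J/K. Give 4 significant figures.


Step 1: Compute x = hbar*omega/(kB*T) = 1.055e-34*3.474e+13/(1.381e-23*983.6) = 0.2698
Step 2: x/2 = 0.1349
Step 3: sinh(x/2) = 0.1353
Step 4: Z = 1/(2*0.1353) = 3.695

3.695


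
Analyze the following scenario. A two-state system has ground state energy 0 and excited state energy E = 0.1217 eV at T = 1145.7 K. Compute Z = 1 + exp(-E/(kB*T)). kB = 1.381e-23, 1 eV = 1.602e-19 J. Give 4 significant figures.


Step 1: Compute beta*E = E*eV/(kB*T) = 0.1217*1.602e-19/(1.381e-23*1145.7) = 1.232
Step 2: exp(-beta*E) = exp(-1.232) = 0.2916
Step 3: Z = 1 + 0.2916 = 1.292

1.292


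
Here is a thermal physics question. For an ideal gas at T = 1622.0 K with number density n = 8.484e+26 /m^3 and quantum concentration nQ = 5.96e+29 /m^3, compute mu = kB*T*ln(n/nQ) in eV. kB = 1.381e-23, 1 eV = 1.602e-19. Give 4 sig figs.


Step 1: n/nQ = 8.484e+26/5.96e+29 = 0.001423
Step 2: ln(n/nQ) = -6.555
Step 3: mu = kB*T*ln(n/nQ) = 2.24e-20*-6.555 = -1.468e-19 J
Step 4: Convert to eV: -1.468e-19/1.602e-19 = -0.9165 eV

-0.9165


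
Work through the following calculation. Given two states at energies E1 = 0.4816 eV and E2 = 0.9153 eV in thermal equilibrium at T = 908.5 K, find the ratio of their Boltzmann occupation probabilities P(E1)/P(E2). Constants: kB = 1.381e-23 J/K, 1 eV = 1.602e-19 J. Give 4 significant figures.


Step 1: Compute energy difference dE = E1 - E2 = 0.4816 - 0.9153 = -0.4337 eV
Step 2: Convert to Joules: dE_J = -0.4337 * 1.602e-19 = -6.948e-20 J
Step 3: Compute exponent = -dE_J / (kB * T) = -(-6.948e-20) / (1.381e-23 * 908.5) = 5.538
Step 4: P(E1)/P(E2) = exp(5.538) = 254.1

254.1


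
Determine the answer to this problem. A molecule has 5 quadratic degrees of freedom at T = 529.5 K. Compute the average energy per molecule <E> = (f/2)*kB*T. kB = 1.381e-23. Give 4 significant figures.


Step 1: f/2 = 5/2 = 2.5
Step 2: kB*T = 1.381e-23 * 529.5 = 7.312e-21
Step 3: <E> = 2.5 * 7.312e-21 = 1.828e-20 J

1.828e-20


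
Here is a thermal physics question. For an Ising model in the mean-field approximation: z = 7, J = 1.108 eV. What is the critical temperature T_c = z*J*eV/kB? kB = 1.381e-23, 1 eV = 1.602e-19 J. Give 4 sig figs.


Step 1: z*J = 7*1.108 = 7.756 eV
Step 2: Convert to Joules: 7.756*1.602e-19 = 1.243e-18 J
Step 3: T_c = 1.243e-18 / 1.381e-23 = 8.997e+04 K

8.997e+04


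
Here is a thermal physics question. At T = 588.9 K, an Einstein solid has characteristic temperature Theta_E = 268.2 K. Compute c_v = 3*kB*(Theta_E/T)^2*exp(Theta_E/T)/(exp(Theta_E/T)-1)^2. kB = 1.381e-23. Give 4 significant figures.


Step 1: x = Theta_E/T = 268.2/588.9 = 0.4554
Step 2: x^2 = 0.2074
Step 3: exp(x) = 1.577
Step 4: c_v = 3*1.381e-23*0.2074*1.577/(1.577-1)^2 = 4.072e-23

4.072e-23


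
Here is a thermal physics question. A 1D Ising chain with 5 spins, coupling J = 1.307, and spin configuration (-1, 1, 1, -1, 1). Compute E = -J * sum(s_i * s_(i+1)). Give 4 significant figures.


Step 1: Nearest-neighbor products: -1, 1, -1, -1
Step 2: Sum of products = -2
Step 3: E = -1.307 * -2 = 2.614

2.614


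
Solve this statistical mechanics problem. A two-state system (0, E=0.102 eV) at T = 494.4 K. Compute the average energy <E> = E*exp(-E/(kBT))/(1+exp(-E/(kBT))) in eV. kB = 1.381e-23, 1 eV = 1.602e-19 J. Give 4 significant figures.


Step 1: beta*E = 0.102*1.602e-19/(1.381e-23*494.4) = 2.393
Step 2: exp(-beta*E) = 0.09133
Step 3: <E> = 0.102*0.09133/(1+0.09133) = 0.008536 eV

0.008536


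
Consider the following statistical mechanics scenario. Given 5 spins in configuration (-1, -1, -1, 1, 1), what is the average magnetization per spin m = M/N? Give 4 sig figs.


Step 1: Count up spins (+1): 2, down spins (-1): 3
Step 2: Total magnetization M = 2 - 3 = -1
Step 3: m = M/N = -1/5 = -0.2

-0.2


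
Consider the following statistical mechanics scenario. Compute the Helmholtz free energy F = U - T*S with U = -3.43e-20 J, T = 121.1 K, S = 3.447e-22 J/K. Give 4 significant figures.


Step 1: T*S = 121.1 * 3.447e-22 = 4.174e-20 J
Step 2: F = U - T*S = -3.43e-20 - 4.174e-20
Step 3: F = -7.604e-20 J

-7.604e-20


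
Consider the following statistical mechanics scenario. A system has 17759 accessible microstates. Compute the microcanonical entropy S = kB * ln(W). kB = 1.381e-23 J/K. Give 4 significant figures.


Step 1: ln(W) = ln(17759) = 9.785
Step 2: S = kB * ln(W) = 1.381e-23 * 9.785
Step 3: S = 1.351e-22 J/K

1.351e-22


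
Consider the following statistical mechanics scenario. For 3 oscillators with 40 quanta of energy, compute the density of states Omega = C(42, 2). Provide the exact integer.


Step 1: Use binomial coefficient C(42, 2)
Step 2: Numerator = 42! / 40!
Step 3: Denominator = 2!
Step 4: Omega = 861

861


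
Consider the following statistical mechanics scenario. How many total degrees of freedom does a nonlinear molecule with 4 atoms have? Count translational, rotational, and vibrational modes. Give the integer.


Step 1: Translational DOF = 3
Step 2: Rotational DOF (nonlinear) = 3
Step 3: Vibrational DOF = 3*4 - 6 = 6
Step 4: Total = 3 + 3 + 6 = 12

12


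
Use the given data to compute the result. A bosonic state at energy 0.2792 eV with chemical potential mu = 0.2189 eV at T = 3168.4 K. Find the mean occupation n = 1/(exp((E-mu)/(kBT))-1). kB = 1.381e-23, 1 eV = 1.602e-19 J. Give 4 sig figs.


Step 1: (E - mu) = 0.0603 eV
Step 2: x = (E-mu)*eV/(kB*T) = 0.0603*1.602e-19/(1.381e-23*3168.4) = 0.2208
Step 3: exp(x) = 1.247
Step 4: n = 1/(exp(x)-1) = 4.048

4.048


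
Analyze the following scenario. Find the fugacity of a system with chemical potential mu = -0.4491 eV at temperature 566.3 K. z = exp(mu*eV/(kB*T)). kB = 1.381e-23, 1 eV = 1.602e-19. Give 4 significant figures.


Step 1: Convert mu to Joules: -0.4491*1.602e-19 = -7.195e-20 J
Step 2: kB*T = 1.381e-23*566.3 = 7.821e-21 J
Step 3: mu/(kB*T) = -9.2
Step 4: z = exp(-9.2) = 0.0001011

0.0001011


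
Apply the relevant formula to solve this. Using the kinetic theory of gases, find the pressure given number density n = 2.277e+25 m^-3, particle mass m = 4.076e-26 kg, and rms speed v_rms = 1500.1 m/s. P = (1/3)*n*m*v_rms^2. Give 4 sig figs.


Step 1: v_rms^2 = 1500.1^2 = 2.25e+06
Step 2: n*m = 2.277e+25*4.076e-26 = 0.9281
Step 3: P = (1/3)*0.9281*2.25e+06 = 6.962e+05 Pa

6.962e+05


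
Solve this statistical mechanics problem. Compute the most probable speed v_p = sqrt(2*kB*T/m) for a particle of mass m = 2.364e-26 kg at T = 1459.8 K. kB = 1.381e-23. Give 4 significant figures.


Step 1: Numerator = 2*kB*T = 2*1.381e-23*1459.8 = 4.032e-20
Step 2: Ratio = 4.032e-20 / 2.364e-26 = 1.706e+06
Step 3: v_p = sqrt(1.706e+06) = 1306 m/s

1306


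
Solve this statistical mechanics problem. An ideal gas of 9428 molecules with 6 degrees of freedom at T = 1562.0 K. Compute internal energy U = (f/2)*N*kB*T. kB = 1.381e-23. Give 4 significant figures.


Step 1: f/2 = 6/2 = 3.0
Step 2: N*kB*T = 9428*1.381e-23*1562.0 = 2.034e-16
Step 3: U = 3.0 * 2.034e-16 = 6.101e-16 J

6.101e-16


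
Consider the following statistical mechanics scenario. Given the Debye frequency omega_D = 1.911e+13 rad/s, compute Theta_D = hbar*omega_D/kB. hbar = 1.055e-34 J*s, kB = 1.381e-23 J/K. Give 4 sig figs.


Step 1: hbar*omega_D = 1.055e-34 * 1.911e+13 = 2.016e-21 J
Step 2: Theta_D = 2.016e-21 / 1.381e-23
Step 3: Theta_D = 146 K

146


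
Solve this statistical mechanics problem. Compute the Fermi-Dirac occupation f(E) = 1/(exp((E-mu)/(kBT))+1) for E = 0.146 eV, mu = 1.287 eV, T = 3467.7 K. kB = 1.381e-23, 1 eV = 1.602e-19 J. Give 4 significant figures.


Step 1: (E - mu) = 0.146 - 1.287 = -1.141 eV
Step 2: Convert: (E-mu)*eV = -1.828e-19 J
Step 3: x = (E-mu)*eV/(kB*T) = -3.817
Step 4: f = 1/(exp(-3.817)+1) = 0.9785

0.9785


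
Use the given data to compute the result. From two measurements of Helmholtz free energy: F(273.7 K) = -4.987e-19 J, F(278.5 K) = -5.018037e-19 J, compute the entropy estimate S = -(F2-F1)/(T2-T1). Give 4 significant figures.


Step 1: dF = F2 - F1 = -5.018037e-19 - (-4.987e-19) = -3.1037e-21 J
Step 2: dT = T2 - T1 = 278.5 - 273.7 = 4.8 K
Step 3: S = -dF/dT = -(-3.1037e-21)/4.8 = 6.466e-22 J/K

6.466e-22


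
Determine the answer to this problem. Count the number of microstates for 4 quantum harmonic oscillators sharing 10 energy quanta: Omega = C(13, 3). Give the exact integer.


Step 1: Use binomial coefficient C(13, 3)
Step 2: Numerator = 13! / 10!
Step 3: Denominator = 3!
Step 4: Omega = 286

286


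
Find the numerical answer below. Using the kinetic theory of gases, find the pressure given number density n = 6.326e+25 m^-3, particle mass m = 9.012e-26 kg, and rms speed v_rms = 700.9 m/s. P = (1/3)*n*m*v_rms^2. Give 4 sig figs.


Step 1: v_rms^2 = 700.9^2 = 4.913e+05
Step 2: n*m = 6.326e+25*9.012e-26 = 5.701
Step 3: P = (1/3)*5.701*4.913e+05 = 9.336e+05 Pa

9.336e+05


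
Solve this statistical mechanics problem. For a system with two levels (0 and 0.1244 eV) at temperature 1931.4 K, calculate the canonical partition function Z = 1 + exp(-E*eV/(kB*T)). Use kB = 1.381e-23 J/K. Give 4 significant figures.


Step 1: Compute beta*E = E*eV/(kB*T) = 0.1244*1.602e-19/(1.381e-23*1931.4) = 0.7472
Step 2: exp(-beta*E) = exp(-0.7472) = 0.4737
Step 3: Z = 1 + 0.4737 = 1.474

1.474


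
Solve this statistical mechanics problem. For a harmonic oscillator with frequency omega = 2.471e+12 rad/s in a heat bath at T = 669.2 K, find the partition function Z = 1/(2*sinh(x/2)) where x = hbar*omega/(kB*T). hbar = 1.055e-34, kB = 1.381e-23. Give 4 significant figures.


Step 1: Compute x = hbar*omega/(kB*T) = 1.055e-34*2.471e+12/(1.381e-23*669.2) = 0.02821
Step 2: x/2 = 0.0141
Step 3: sinh(x/2) = 0.0141
Step 4: Z = 1/(2*0.0141) = 35.45

35.45


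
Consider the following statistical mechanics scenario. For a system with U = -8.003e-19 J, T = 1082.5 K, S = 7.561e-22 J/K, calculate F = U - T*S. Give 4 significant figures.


Step 1: T*S = 1082.5 * 7.561e-22 = 8.185e-19 J
Step 2: F = U - T*S = -8.003e-19 - 8.185e-19
Step 3: F = -1.619e-18 J

-1.619e-18


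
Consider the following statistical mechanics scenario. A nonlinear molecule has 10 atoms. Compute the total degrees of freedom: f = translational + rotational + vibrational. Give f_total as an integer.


Step 1: Translational DOF = 3
Step 2: Rotational DOF (nonlinear) = 3
Step 3: Vibrational DOF = 3*10 - 6 = 24
Step 4: Total = 3 + 3 + 24 = 30

30


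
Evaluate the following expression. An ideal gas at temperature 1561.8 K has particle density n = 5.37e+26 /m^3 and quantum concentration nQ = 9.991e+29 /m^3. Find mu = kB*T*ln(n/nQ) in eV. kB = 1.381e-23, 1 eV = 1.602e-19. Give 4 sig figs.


Step 1: n/nQ = 5.37e+26/9.991e+29 = 0.0005375
Step 2: ln(n/nQ) = -7.529
Step 3: mu = kB*T*ln(n/nQ) = 2.157e-20*-7.529 = -1.624e-19 J
Step 4: Convert to eV: -1.624e-19/1.602e-19 = -1.014 eV

-1.014


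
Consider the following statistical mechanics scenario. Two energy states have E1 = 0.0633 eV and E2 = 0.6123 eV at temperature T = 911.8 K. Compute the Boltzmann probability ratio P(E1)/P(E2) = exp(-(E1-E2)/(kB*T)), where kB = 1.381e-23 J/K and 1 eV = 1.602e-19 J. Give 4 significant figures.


Step 1: Compute energy difference dE = E1 - E2 = 0.0633 - 0.6123 = -0.549 eV
Step 2: Convert to Joules: dE_J = -0.549 * 1.602e-19 = -8.795e-20 J
Step 3: Compute exponent = -dE_J / (kB * T) = -(-8.795e-20) / (1.381e-23 * 911.8) = 6.985
Step 4: P(E1)/P(E2) = exp(6.985) = 1080

1080


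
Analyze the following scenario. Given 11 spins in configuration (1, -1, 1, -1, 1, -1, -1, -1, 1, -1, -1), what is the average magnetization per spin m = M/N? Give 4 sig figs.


Step 1: Count up spins (+1): 4, down spins (-1): 7
Step 2: Total magnetization M = 4 - 7 = -3
Step 3: m = M/N = -3/11 = -0.2727

-0.2727


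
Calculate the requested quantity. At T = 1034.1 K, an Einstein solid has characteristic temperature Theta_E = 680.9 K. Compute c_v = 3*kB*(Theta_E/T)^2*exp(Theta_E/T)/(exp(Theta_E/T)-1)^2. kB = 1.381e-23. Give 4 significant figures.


Step 1: x = Theta_E/T = 680.9/1034.1 = 0.6584
Step 2: x^2 = 0.4336
Step 3: exp(x) = 1.932
Step 4: c_v = 3*1.381e-23*0.4336*1.932/(1.932-1)^2 = 3.997e-23

3.997e-23


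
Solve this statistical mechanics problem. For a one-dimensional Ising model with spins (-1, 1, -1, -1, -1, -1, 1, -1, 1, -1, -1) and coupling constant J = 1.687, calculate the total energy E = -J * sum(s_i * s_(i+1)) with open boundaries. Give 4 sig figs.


Step 1: Nearest-neighbor products: -1, -1, 1, 1, 1, -1, -1, -1, -1, 1
Step 2: Sum of products = -2
Step 3: E = -1.687 * -2 = 3.374

3.374


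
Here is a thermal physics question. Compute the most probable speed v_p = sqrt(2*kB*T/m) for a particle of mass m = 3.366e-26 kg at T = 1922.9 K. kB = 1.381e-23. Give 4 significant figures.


Step 1: Numerator = 2*kB*T = 2*1.381e-23*1922.9 = 5.311e-20
Step 2: Ratio = 5.311e-20 / 3.366e-26 = 1.578e+06
Step 3: v_p = sqrt(1.578e+06) = 1256 m/s

1256


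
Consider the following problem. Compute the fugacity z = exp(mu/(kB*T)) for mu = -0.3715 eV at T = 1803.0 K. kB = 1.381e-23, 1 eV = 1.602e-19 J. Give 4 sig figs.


Step 1: Convert mu to Joules: -0.3715*1.602e-19 = -5.951e-20 J
Step 2: kB*T = 1.381e-23*1803.0 = 2.49e-20 J
Step 3: mu/(kB*T) = -2.39
Step 4: z = exp(-2.39) = 0.09161

0.09161


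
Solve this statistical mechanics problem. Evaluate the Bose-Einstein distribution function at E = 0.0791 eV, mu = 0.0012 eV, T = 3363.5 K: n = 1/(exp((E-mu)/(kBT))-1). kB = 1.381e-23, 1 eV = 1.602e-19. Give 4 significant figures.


Step 1: (E - mu) = 0.0779 eV
Step 2: x = (E-mu)*eV/(kB*T) = 0.0779*1.602e-19/(1.381e-23*3363.5) = 0.2687
Step 3: exp(x) = 1.308
Step 4: n = 1/(exp(x)-1) = 3.244

3.244


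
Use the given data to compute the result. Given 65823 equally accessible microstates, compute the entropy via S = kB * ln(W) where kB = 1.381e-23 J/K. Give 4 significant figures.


Step 1: ln(W) = ln(65823) = 11.09
Step 2: S = kB * ln(W) = 1.381e-23 * 11.09
Step 3: S = 1.532e-22 J/K

1.532e-22


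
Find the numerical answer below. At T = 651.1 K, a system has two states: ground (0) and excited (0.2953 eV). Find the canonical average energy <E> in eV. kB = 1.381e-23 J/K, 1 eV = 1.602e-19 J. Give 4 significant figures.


Step 1: beta*E = 0.2953*1.602e-19/(1.381e-23*651.1) = 5.261
Step 2: exp(-beta*E) = 0.005189
Step 3: <E> = 0.2953*0.005189/(1+0.005189) = 0.001524 eV

0.001524


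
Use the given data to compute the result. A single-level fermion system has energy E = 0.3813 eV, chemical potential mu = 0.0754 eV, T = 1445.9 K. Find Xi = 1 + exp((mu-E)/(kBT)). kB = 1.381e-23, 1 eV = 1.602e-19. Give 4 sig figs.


Step 1: (mu - E) = 0.0754 - 0.3813 = -0.3059 eV
Step 2: x = (mu-E)*eV/(kB*T) = -0.3059*1.602e-19/(1.381e-23*1445.9) = -2.454
Step 3: exp(x) = 0.08593
Step 4: Xi = 1 + 0.08593 = 1.086

1.086


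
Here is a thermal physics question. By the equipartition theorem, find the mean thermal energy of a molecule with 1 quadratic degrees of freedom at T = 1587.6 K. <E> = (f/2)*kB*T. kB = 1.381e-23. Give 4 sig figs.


Step 1: f/2 = 1/2 = 0.5
Step 2: kB*T = 1.381e-23 * 1587.6 = 2.192e-20
Step 3: <E> = 0.5 * 2.192e-20 = 1.096e-20 J

1.096e-20
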